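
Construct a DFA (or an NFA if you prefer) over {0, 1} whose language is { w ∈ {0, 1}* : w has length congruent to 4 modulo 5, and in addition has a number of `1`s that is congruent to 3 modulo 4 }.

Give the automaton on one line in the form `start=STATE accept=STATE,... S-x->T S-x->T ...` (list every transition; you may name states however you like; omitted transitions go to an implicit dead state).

start=S0 accept=S13 S0-0->S1 S0-1->S2 S1-0->S3 S1-1->S4 S2-0->S4 S2-1->S5 S3-0->S6 S3-1->S7 S4-0->S7 S4-1->S8 S5-0->S8 S5-1->S9 S6-0->S10 S6-1->S11 S7-0->S11 S7-1->S12 S8-0->S12 S8-1->S13 S9-0->S13 S9-1->S10 S10-0->S0 S10-1->S14 S11-0->S14 S11-1->S15 S12-0->S15 S12-1->S16 S13-0->S16 S13-1->S0 S14-0->S2 S14-1->S17 S15-0->S17 S15-1->S18 S16-0->S18 S16-1->S1 S17-0->S5 S17-1->S19 S18-0->S19 S18-1->S3 S19-0->S9 S19-1->S6

Run two small machines in parallel and take their product. One (5 states) tracks the input length modulo 5; the other (4 states) tracks the count of `1`s modulo 4. Each combined state is a pair, one component from each; accept when both components accept.
A 20-state machine:
          0    1  
>  S0     S1   S2 
   S1     S3   S4 
   S2     S4   S5 
   S3     S6   S7 
   S4     S7   S8 
   S5     S8   S9 
   S6    S10  S11 
   S7    S11  S12 
   S8    S12  S13 
   S9    S13  S10 
   S10    S0  S14 
   S11   S14  S15 
   S12   S15  S16 
 * S13   S16   S0 
   S14    S2  S17 
   S15   S17  S18 
   S16   S18   S1 
   S17    S5  S19 
   S18   S19   S3 
   S19    S9   S6 
(> = start, * = accepting)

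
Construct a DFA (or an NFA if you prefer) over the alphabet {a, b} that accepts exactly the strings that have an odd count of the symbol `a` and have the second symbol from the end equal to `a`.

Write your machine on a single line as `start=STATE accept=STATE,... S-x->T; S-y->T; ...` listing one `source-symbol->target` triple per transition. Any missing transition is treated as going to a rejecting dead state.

start=q0; accept=q3,q4; q0-a->q1; q0-b->q0; q1-a->q2; q1-b->q3; q2-a->q4; q2-b->q0; q3-a->q2; q3-b->q5; q4-a->q2; q4-b->q3; q5-a->q2; q5-b->q5

Handle the two conditions separately and then intersect. The first has 2 states tracking the count of `a`s modulo 2; the second has 7 states tracking the last 2 symbols read. A product state is a pair (one from each), accepting exactly when both do. Equivalent product states are then merged.
With 6 states:
        a   b  
>  q0   q1  q0 
   q1   q2  q3 
   q2   q4  q0 
 * q3   q2  q5 
 * q4   q2  q3 
   q5   q2  q5 
(> = start, * = accepting)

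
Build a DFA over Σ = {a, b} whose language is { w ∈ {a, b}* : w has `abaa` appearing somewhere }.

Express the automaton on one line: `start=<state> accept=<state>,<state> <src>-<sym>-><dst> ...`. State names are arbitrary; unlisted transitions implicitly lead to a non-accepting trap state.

States S0..S3 record the length of the longest prefix of `abaa` that matches the current input suffix. Reaching S4 means `abaa` has been seen, and we stay there forever. Accept from S4.
5 states suffice.
        a   b  
>  S0   S1  S0 
   S1   S1  S2 
   S2   S3  S0 
   S3   S4  S2 
 * S4   S4  S4 
(> = start, * = accepting)

start=S0 accept=S4 S0-a->S1 S0-b->S0 S1-a->S1 S1-b->S2 S2-a->S3 S2-b->S0 S3-a->S4 S3-b->S2 S4-a->S4 S4-b->S4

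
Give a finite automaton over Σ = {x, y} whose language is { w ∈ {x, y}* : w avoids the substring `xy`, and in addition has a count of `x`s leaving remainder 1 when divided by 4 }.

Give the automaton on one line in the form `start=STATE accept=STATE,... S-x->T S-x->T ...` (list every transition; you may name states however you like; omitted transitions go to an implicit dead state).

Handle the two conditions separately and then intersect. One (3 states) tracks partial matches of the forbidden pattern `xy`; the other (4 states) tracks the count of `x`s modulo 4. Each combined state is a pair, one component from each; accept when both components accept. Equivalent product states are then merged.
A 6-state machine:
        x   y  
>  q0   q1  q0 
 * q1   q2  q3 
   q2   q4  q3 
   q3   q3  q3 
   q4   q5  q3 
   q5   q1  q3 
(> = start, * = accepting)

start=q0 accept=q1 q0-x->q1 q0-y->q0 q1-x->q2 q1-y->q3 q2-x->q4 q2-y->q3 q3-x->q3 q3-y->q3 q4-x->q5 q4-y->q3 q5-x->q1 q5-y->q3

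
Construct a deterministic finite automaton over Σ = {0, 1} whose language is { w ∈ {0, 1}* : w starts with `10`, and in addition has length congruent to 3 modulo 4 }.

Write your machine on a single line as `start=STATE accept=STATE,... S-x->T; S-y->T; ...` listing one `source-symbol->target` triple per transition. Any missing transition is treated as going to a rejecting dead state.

Run two small machines in parallel and take their product. The first has 4 states tracking whether the input so far still matches the prefix `10`; the second has 4 states tracking the input length modulo 4. A product state is a pair (one from each), accepting exactly when both do.
With 10 states:
       0  1 
>  A   B  C 
   B   D  D 
   C   E  D 
   D   F  F 
   E   G  G 
   F   H  H 
 * G   I  I 
   H   B  B 
   I   J  J 
   J   E  E 
(> = start, * = accepting)

start=A; accept=G; A-0->B; A-1->C; B-0->D; B-1->D; C-0->E; C-1->D; D-0->F; D-1->F; E-0->G; E-1->G; F-0->H; F-1->H; G-0->I; G-1->I; H-0->B; H-1->B; I-0->J; I-1->J; J-0->E; J-1->E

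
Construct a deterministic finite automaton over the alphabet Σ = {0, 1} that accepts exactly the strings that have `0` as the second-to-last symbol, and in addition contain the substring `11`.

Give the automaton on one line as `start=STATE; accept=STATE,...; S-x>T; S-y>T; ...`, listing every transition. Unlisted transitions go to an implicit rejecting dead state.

Build one automaton per condition and run them in lockstep. The first has 7 states tracking the last 2 symbols read; the second has 3 states tracking whether and how much of `11` has been seen. A product state is a pair (one from each), accepting exactly when both do. Equivalent product states are then merged.
With 6 states:
        0   1  
>  q0   q0  q1 
   q1   q0  q2 
   q2   q3  q2 
   q3   q4  q5 
 * q4   q4  q5 
 * q5   q3  q2 
(> = start, * = accepting)

start=q0; accept=q4,q5; q0-0>q0; q0-1>q1; q1-0>q0; q1-1>q2; q2-0>q3; q2-1>q2; q3-0>q4; q3-1>q5; q4-0>q4; q4-1>q5; q5-0>q3; q5-1>q2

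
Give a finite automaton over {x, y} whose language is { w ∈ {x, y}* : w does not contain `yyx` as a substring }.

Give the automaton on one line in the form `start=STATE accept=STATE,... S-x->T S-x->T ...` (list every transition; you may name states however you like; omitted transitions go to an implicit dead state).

start=q0 accept=q0,q1,q2 q0-x->q0 q0-y->q1 q1-x->q0 q1-y->q2 q2-x->q3 q2-y->q2 q3-x->q3 q3-y->q3

This is the complement of 'contains `yyx`'. Use the same substring-matching states — q0 through q3 holding how much of `yyx` has just been matched — but flip the accepting set: everything except the trap q3 accepts.
        x   y  
>* q0   q0  q1 
 * q1   q0  q2 
 * q2   q3  q2 
   q3   q3  q3 
(> = start, * = accepting)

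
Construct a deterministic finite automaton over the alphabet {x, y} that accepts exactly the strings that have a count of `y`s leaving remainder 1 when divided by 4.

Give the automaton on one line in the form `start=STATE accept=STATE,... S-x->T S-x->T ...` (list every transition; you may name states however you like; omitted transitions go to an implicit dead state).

The only thing that matters is how many `y`s have appeared, reduced mod 4. Use one state per residue: q0 for 0, …, q3 for 3. Reading `y` moves to the next residue; anything else stays put. q1 is accepting.
With 4 states:
        x   y  
>  q0   q0  q1 
 * q1   q1  q2 
   q2   q2  q3 
   q3   q3  q0 
(> = start, * = accepting)

start=q0 accept=q1 q0-x->q0 q0-y->q1 q1-x->q1 q1-y->q2 q2-x->q2 q2-y->q3 q3-x->q3 q3-y->q0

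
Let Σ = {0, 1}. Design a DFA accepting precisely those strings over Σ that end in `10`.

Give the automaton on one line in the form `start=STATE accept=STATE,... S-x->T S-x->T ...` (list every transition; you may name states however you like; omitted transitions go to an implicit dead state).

start=q0 accept=q2 q0-0->q0 q0-1->q1 q1-0->q2 q1-1->q1 q2-0->q0 q2-1->q1

Remember how much of `10` the current input suffix matches. State q0 means no match yet; q1 means the last symbol is `1`; q2 means the last 2 symbols are `10`. Only q2 accepts. On a mismatch, fall back to the longest proper suffix that is still a prefix of `10`.
        0   1  
>  q0   q0  q1 
   q1   q2  q1 
 * q2   q0  q1 
(> = start, * = accepting)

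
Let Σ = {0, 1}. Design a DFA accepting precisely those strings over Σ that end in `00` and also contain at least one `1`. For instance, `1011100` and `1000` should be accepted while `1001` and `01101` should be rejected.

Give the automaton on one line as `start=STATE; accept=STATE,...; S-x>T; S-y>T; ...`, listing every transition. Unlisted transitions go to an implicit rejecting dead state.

Build one automaton per condition and run them in lockstep. One (3 states) tracks how much of the suffix `00` has currently been matched; the other (3 states) tracks the count of `1`s, saturating at 2. Each combined state is a pair, one component from each; accept when both components accept.
With 9 states:
        0   1  
>  q0   q1  q2 
   q1   q3  q2 
   q2   q4  q5 
   q3   q3  q2 
   q4   q6  q5 
   q5   q7  q5 
 * q6   q6  q5 
   q7   q8  q5 
 * q8   q8  q5 
(> = start, * = accepting)

start=q0; accept=q6,q8; q0-0>q1; q0-1>q2; q1-0>q3; q1-1>q2; q2-0>q4; q2-1>q5; q3-0>q3; q3-1>q2; q4-0>q6; q4-1>q5; q5-0>q7; q5-1>q5; q6-0>q6; q6-1>q5; q7-0>q8; q7-1>q5; q8-0>q8; q8-1>q5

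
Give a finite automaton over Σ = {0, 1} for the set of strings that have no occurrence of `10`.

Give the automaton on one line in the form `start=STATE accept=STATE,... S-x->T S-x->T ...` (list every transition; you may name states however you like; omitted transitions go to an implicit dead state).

start=A accept=A,B A-0->A A-1->B B-0->C B-1->B C-0->C C-1->C

This is the complement of 'contains `10`'. Use the same substring-matching states — A through C holding how much of `10` has just been matched — but flip the accepting set: everything except the trap C accepts.
3 states suffice.
       0  1 
>* A   A  B 
 * B   C  B 
   C   C  C 
(> = start, * = accepting)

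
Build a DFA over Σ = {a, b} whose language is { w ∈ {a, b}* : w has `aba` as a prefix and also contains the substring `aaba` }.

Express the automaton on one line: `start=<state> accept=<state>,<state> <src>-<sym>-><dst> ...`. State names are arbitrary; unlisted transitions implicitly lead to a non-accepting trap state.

Handle the two conditions separately and then intersect. The first has 5 states tracking whether the input so far still matches the prefix `aba`; the second has 5 states tracking whether and how much of `aaba` has been seen. A product state is a pair (one from each), accepting exactly when both do.
13 states suffice.
          a    b  
>  q0     q1   q2 
   q1     q3   q4 
   q2     q5   q2 
   q3     q3   q6 
   q4     q7   q2 
   q5     q3   q2 
   q6     q8   q2 
   q7     q9  q10 
   q8     q8   q8 
   q9     q9  q11 
   q10    q7  q10 
   q11   q12  q10 
 * q12   q12  q12 
(> = start, * = accepting)

start=q0 accept=q12 q0-a->q1 q0-b->q2 q1-a->q3 q1-b->q4 q2-a->q5 q2-b->q2 q3-a->q3 q3-b->q6 q4-a->q7 q4-b->q2 q5-a->q3 q5-b->q2 q6-a->q8 q6-b->q2 q7-a->q9 q7-b->q10 q8-a->q8 q8-b->q8 q9-a->q9 q9-b->q11 q10-a->q7 q10-b->q10 q11-a->q12 q11-b->q10 q12-a->q12 q12-b->q12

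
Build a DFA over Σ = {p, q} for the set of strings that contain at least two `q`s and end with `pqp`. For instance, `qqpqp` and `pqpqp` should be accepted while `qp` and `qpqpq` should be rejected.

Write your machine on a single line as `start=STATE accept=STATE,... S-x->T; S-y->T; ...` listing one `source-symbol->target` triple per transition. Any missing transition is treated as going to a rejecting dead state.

Build one automaton per condition and run them in lockstep. One (4 states) tracks the count of `q`s, saturating at 3; the other (4 states) tracks how much of the suffix `pqp` has currently been matched. Each combined state is a pair, one component from each; accept when both components accept. After merging equivalent states the machine shrinks.
5 states suffice.
        p   q  
>  s0   s0  s1 
   s1   s2  s1 
   s2   s2  s3 
   s3   s4  s1 
 * s4   s2  s3 
(> = start, * = accepting)

start=s0; accept=s4; s0-p->s0; s0-q->s1; s1-p->s2; s1-q->s1; s2-p->s2; s2-q->s3; s3-p->s4; s3-q->s1; s4-p->s2; s4-q->s3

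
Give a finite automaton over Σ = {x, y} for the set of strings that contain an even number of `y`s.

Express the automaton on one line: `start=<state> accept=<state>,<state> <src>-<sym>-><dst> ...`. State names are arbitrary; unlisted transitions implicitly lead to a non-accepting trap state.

start=q0 accept=q0 q0-x->q0 q0-y->q1 q1-x->q1 q1-y->q0

The only thing that matters is how many `y`s have appeared, reduced mod 2. Use one state per residue: q0 for 0, …, q1 for 1. Reading `y` moves to the next residue; anything else stays put. q0 is accepting.
2 states suffice.
        x   y  
>* q0   q0  q1 
   q1   q1  q0 
(> = start, * = accepting)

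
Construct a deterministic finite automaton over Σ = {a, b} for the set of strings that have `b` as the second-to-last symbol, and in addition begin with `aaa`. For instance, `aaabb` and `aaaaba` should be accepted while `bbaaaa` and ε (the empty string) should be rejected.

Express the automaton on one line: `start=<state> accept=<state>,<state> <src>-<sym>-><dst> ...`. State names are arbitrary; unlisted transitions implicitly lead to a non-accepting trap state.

start=q0 accept=q10,q11 q0-a->q1 q0-b->q2 q1-a->q3 q1-b->q4 q2-a->q5 q2-b->q6 q3-a->q7 q3-b->q4 q4-a->q5 q4-b->q6 q5-a->q8 q5-b->q4 q6-a->q5 q6-b->q6 q7-a->q7 q7-b->q9 q8-a->q8 q8-b->q4 q9-a->q10 q9-b->q11 q10-a->q7 q10-b->q9 q11-a->q10 q11-b->q11

Handle the two conditions separately and then intersect. The first has 7 states tracking the last 2 symbols read; the second has 5 states tracking whether the input so far still matches the prefix `aaa`. A product state is a pair (one from each), accepting exactly when both do.
With 12 states:
          a    b  
>  q0     q1   q2 
   q1     q3   q4 
   q2     q5   q6 
   q3     q7   q4 
   q4     q5   q6 
   q5     q8   q4 
   q6     q5   q6 
   q7     q7   q9 
   q8     q8   q4 
   q9    q10  q11 
 * q10    q7   q9 
 * q11   q10  q11 
(> = start, * = accepting)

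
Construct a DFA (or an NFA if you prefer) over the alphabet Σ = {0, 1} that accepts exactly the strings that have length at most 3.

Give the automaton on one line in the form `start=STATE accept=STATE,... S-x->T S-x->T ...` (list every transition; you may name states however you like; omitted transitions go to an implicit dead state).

Count input length up to 4: every symbol moves from q0 toward q4, which means 'more than 3' and absorbs. Accept from {q0, q1, q2, q3}.
With 5 states:
        0   1  
>* q0   q1  q1 
 * q1   q2  q2 
 * q2   q3  q3 
 * q3   q4  q4 
   q4   q4  q4 
(> = start, * = accepting)

start=q0 accept=q0,q1,q2,q3 q0-0->q1 q0-1->q1 q1-0->q2 q1-1->q2 q2-0->q3 q2-1->q3 q3-0->q4 q3-1->q4 q4-0->q4 q4-1->q4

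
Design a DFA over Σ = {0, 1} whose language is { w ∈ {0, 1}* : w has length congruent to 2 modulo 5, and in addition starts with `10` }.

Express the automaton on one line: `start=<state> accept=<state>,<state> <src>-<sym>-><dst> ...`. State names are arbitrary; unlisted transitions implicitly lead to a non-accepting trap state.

start=S0 accept=S3 S0-0->S1 S0-1->S2 S1-0->S1 S1-1->S1 S2-0->S3 S2-1->S1 S3-0->S4 S3-1->S4 S4-0->S5 S4-1->S5 S5-0->S6 S5-1->S6 S6-0->S7 S6-1->S7 S7-0->S3 S7-1->S3

Run two small machines in parallel and take their product. The first has 5 states tracking the input length modulo 5; the second has 4 states tracking whether the input so far still matches the prefix `10`. A product state is a pair (one from each), accepting exactly when both do. After merging equivalent states the machine shrinks.
        0   1  
>  S0   S1  S2 
   S1   S1  S1 
   S2   S3  S1 
 * S3   S4  S4 
   S4   S5  S5 
   S5   S6  S6 
   S6   S7  S7 
   S7   S3  S3 
(> = start, * = accepting)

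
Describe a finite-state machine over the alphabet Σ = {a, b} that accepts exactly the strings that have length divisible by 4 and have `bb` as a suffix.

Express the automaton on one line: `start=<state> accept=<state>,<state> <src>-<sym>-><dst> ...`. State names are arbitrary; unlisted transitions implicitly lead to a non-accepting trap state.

Handle the two conditions separately and then intersect. The first has 4 states tracking the input length modulo 4; the second has 3 states tracking how much of the suffix `bb` has currently been matched. A product state is a pair (one from each), accepting exactly when both do.
12 states suffice.
          a    b  
>  q0     q1   q2 
   q1     q3   q4 
   q2     q3   q5 
   q3     q6   q7 
   q4     q6   q8 
   q5     q6   q8 
   q6     q0   q9 
   q7     q0  q10 
   q8     q0  q10 
   q9     q1  q11 
 * q10    q1  q11 
   q11    q3   q5 
(> = start, * = accepting)

start=q0 accept=q10 q0-a->q1 q0-b->q2 q1-a->q3 q1-b->q4 q2-a->q3 q2-b->q5 q3-a->q6 q3-b->q7 q4-a->q6 q4-b->q8 q5-a->q6 q5-b->q8 q6-a->q0 q6-b->q9 q7-a->q0 q7-b->q10 q8-a->q0 q8-b->q10 q9-a->q1 q9-b->q11 q10-a->q1 q10-b->q11 q11-a->q3 q11-b->q5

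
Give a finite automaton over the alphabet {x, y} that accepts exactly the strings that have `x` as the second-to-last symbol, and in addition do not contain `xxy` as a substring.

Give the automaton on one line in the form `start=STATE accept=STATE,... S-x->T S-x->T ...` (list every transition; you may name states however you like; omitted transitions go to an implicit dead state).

Run two small machines in parallel and take their product. The first has 7 states tracking the last 2 symbols read; the second has 4 states tracking partial matches of the forbidden pattern `xxy`. A product state is a pair (one from each), accepting exactly when both do. Minimizing collapses redundant product states.
A 5-state machine:
       x  y 
>  A   B  A 
   B   C  D 
 * C   C  E 
 * D   B  A 
   E   E  E 
(> = start, * = accepting)

start=A accept=C,D A-x->B A-y->A B-x->C B-y->D C-x->C C-y->E D-x->B D-y->A E-x->E E-y->E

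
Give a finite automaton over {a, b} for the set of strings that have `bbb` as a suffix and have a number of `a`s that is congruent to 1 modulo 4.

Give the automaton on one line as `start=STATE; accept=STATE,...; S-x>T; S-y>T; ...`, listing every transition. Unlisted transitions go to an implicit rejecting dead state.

start=s0; accept=s12; s0-a>s1; s0-b>s2; s1-a>s3; s1-b>s4; s2-a>s1; s2-b>s5; s3-a>s6; s3-b>s7; s4-a>s3; s4-b>s8; s5-a>s1; s5-b>s9; s6-a>s0; s6-b>s10; s7-a>s6; s7-b>s11; s8-a>s3; s8-b>s12; s9-a>s1; s9-b>s9; s10-a>s0; s10-b>s13; s11-a>s6; s11-b>s14; s12-a>s3; s12-b>s12; s13-a>s0; s13-b>s15; s14-a>s6; s14-b>s14; s15-a>s0; s15-b>s15

Build one automaton per condition and run them in lockstep. The first has 4 states tracking how much of the suffix `bbb` has currently been matched; the second has 4 states tracking the count of `a`s modulo 4. A product state is a pair (one from each), accepting exactly when both do.
With 16 states:
          a    b  
>  s0     s1   s2 
   s1     s3   s4 
   s2     s1   s5 
   s3     s6   s7 
   s4     s3   s8 
   s5     s1   s9 
   s6     s0  s10 
   s7     s6  s11 
   s8     s3  s12 
   s9     s1   s9 
   s10    s0  s13 
   s11    s6  s14 
 * s12    s3  s12 
   s13    s0  s15 
   s14    s6  s14 
   s15    s0  s15 
(> = start, * = accepting)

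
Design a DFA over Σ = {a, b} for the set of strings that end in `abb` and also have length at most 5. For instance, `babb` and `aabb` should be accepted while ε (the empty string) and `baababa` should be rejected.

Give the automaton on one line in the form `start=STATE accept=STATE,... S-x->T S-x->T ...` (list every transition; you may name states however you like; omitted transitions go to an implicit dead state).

start=s0 accept=s8 s0-a->s1 s0-b->s2 s1-a->s3 s1-b->s4 s2-a->s3 s2-b->s5 s3-a->s6 s3-b->s7 s4-a->s6 s4-b->s8 s5-a->s6 s5-b->s9 s6-a->s9 s6-b->s7 s7-a->s9 s7-b->s8 s8-a->s9 s8-b->s9 s9-a->s9 s9-b->s9

Build one automaton per condition and run them in lockstep. One (4 states) tracks how much of the suffix `abb` has currently been matched; the other (7 states) tracks the input length, saturating at 6. Each combined state is a pair, one component from each; accept when both components accept. Minimizing collapses redundant product states.
10 states suffice.
        a   b  
>  s0   s1  s2 
   s1   s3  s4 
   s2   s3  s5 
   s3   s6  s7 
   s4   s6  s8 
   s5   s6  s9 
   s6   s9  s7 
   s7   s9  s8 
 * s8   s9  s9 
   s9   s9  s9 
(> = start, * = accepting)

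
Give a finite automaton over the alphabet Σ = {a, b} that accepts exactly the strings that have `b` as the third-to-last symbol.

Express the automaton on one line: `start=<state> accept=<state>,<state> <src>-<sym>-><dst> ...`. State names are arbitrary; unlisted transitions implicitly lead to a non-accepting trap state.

A DFA must remember the last 3 symbols (since which symbol is third-to-last isn't known until the input ends). Use one state per possible window of the last ≤3 symbols; accept from those whose window starts with `b`.
With 15 states:
          a    b  
>  s0     s1   s2 
   s1     s3   s4 
   s2     s5   s6 
   s3     s7   s8 
   s4     s9  s10 
   s5    s11  s12 
   s6    s13  s14 
   s7     s7   s8 
   s8     s9  s10 
   s9    s11  s12 
   s10   s13  s14 
 * s11    s7   s8 
 * s12    s9  s10 
 * s13   s11  s12 
 * s14   s13  s14 
(> = start, * = accepting)

start=s0 accept=s11,s12,s13,s14 s0-a->s1 s0-b->s2 s1-a->s3 s1-b->s4 s2-a->s5 s2-b->s6 s3-a->s7 s3-b->s8 s4-a->s9 s4-b->s10 s5-a->s11 s5-b->s12 s6-a->s13 s6-b->s14 s7-a->s7 s7-b->s8 s8-a->s9 s8-b->s10 s9-a->s11 s9-b->s12 s10-a->s13 s10-b->s14 s11-a->s7 s11-b->s8 s12-a->s9 s12-b->s10 s13-a->s11 s13-b->s12 s14-a->s13 s14-b->s14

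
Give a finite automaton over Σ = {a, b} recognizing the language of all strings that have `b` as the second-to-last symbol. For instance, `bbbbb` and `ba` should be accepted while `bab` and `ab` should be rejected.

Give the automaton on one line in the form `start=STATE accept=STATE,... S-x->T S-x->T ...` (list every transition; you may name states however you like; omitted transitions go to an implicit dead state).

start=q0 accept=q5,q6 q0-a->q1 q0-b->q2 q1-a->q3 q1-b->q4 q2-a->q5 q2-b->q6 q3-a->q3 q3-b->q4 q4-a->q5 q4-b->q6 q5-a->q3 q5-b->q4 q6-a->q5 q6-b->q6

A DFA must remember the last 2 symbols (since which symbol is second-to-last isn't known until the input ends). Use one state per possible window of the last ≤2 symbols; accept from those whose window starts with `b`.
With 7 states:
        a   b  
>  q0   q1  q2 
   q1   q3  q4 
   q2   q5  q6 
   q3   q3  q4 
   q4   q5  q6 
 * q5   q3  q4 
 * q6   q5  q6 
(> = start, * = accepting)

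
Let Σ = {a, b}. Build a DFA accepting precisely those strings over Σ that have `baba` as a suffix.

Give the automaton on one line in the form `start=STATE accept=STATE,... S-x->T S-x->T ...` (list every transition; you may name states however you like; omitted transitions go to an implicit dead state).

Let each state record the length of the longest suffix of the input read so far that is also a prefix of `baba`. q1 means the last symbol is `b`; q2 means the last 2 symbols are `ba`; q3 means the last 3 symbols are `bab`; q4 means the last 4 symbols are `baba`. Accept only at q4, where the string currently ends in `baba`.
        a   b  
>  q0   q0  q1 
   q1   q2  q1 
   q2   q0  q3 
   q3   q4  q1 
 * q4   q0  q3 
(> = start, * = accepting)

start=q0 accept=q4 q0-a->q0 q0-b->q1 q1-a->q2 q1-b->q1 q2-a->q0 q2-b->q3 q3-a->q4 q3-b->q1 q4-a->q0 q4-b->q3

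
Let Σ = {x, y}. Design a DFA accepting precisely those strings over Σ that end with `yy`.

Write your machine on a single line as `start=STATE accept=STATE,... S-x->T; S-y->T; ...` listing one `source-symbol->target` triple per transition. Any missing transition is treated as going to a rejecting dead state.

start=q0; accept=q2; q0-x->q0; q0-y->q1; q1-x->q0; q1-y->q2; q2-x->q0; q2-y->q2

Let each state record the length of the longest suffix of the input read so far that is also a prefix of `yy`. q1 means the last symbol is `y`; q2 means the last 2 symbols are `yy`. Accept only at q2, where the string currently ends in `yy`.
3 states suffice.
        x   y  
>  q0   q0  q1 
   q1   q0  q2 
 * q2   q0  q2 
(> = start, * = accepting)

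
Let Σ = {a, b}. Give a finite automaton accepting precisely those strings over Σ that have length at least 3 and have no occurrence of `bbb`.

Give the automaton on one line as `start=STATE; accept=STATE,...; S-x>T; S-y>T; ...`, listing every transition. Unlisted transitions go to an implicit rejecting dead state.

start=q0; accept=q6,q7,q8,q10,q11,q12; q0-a>q1; q0-b>q2; q1-a>q3; q1-b>q4; q2-a>q3; q2-b>q5; q3-a>q6; q3-b>q7; q4-a>q6; q4-b>q8; q5-a>q6; q5-b>q9; q6-a>q10; q6-b>q11; q7-a>q10; q7-b>q12; q8-a>q10; q8-b>q13; q9-a>q13; q9-b>q13; q10-a>q10; q10-b>q11; q11-a>q10; q11-b>q12; q12-a>q10; q12-b>q13; q13-a>q13; q13-b>q13

Run two small machines in parallel and take their product. One (5 states) tracks the input length, saturating at 4; the other (4 states) tracks partial matches of the forbidden pattern `bbb`. Each combined state is a pair, one component from each; accept when both components accept.
A 14-state machine:
          a    b  
>  q0     q1   q2 
   q1     q3   q4 
   q2     q3   q5 
   q3     q6   q7 
   q4     q6   q8 
   q5     q6   q9 
 * q6    q10  q11 
 * q7    q10  q12 
 * q8    q10  q13 
   q9    q13  q13 
 * q10   q10  q11 
 * q11   q10  q12 
 * q12   q10  q13 
   q13   q13  q13 
(> = start, * = accepting)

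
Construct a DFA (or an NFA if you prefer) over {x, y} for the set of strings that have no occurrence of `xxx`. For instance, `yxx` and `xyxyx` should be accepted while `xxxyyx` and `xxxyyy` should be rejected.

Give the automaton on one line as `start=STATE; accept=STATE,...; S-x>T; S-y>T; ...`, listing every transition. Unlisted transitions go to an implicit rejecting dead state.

start=s0; accept=s0,s1,s2; s0-x>s1; s0-y>s0; s1-x>s2; s1-y>s0; s2-x>s3; s2-y>s0; s3-x>s3; s3-y>s3

This is the complement of 'contains `xxx`'. Use the same substring-matching states — s0 through s3 holding how much of `xxx` has just been matched — but flip the accepting set: everything except the trap s3 accepts.
        x   y  
>* s0   s1  s0 
 * s1   s2  s0 
 * s2   s3  s0 
   s3   s3  s3 
(> = start, * = accepting)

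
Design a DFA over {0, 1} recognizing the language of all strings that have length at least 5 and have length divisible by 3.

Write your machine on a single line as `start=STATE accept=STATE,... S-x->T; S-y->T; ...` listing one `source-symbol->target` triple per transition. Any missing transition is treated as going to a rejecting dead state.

Run two small machines in parallel and take their product. The first has 7 states tracking the input length, saturating at 6; the second has 3 states tracking the input length modulo 3. A product state is a pair (one from each), accepting exactly when both do. Minimizing collapses redundant product states.
With 7 states:
        0   1  
>  q0   q1  q1 
   q1   q2  q2 
   q2   q3  q3 
   q3   q4  q4 
   q4   q5  q5 
   q5   q6  q6 
 * q6   q4  q4 
(> = start, * = accepting)

start=q0; accept=q6; q0-0->q1; q0-1->q1; q1-0->q2; q1-1->q2; q2-0->q3; q2-1->q3; q3-0->q4; q3-1->q4; q4-0->q5; q4-1->q5; q5-0->q6; q5-1->q6; q6-0->q4; q6-1->q4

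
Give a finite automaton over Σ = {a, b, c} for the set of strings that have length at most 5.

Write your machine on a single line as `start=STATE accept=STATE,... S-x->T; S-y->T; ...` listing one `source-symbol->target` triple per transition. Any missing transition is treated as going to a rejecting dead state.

start=q0; accept=q0,q1,q2,q3,q4,q5; q0-a->q1; q0-b->q1; q0-c->q1; q1-a->q2; q1-b->q2; q1-c->q2; q2-a->q3; q2-b->q3; q2-c->q3; q3-a->q4; q3-b->q4; q3-c->q4; q4-a->q5; q4-b->q5; q4-c->q5; q5-a->q6; q5-b->q6; q5-c->q6; q6-a->q6; q6-b->q6; q6-c->q6

We only need to distinguish lengths 0, 1, …, 5, and '>5'. Chain q0 → q1 → q2 → q3 → q4 → q5 → q6 on every symbol, with q6 looping. Accepting states: {q0, q1, q2, q3, q4, q5}.
With 7 states:
        a   b   c  
>* q0   q1  q1  q1 
 * q1   q2  q2  q2 
 * q2   q3  q3  q3 
 * q3   q4  q4  q4 
 * q4   q5  q5  q5 
 * q5   q6  q6  q6 
   q6   q6  q6  q6 
(> = start, * = accepting)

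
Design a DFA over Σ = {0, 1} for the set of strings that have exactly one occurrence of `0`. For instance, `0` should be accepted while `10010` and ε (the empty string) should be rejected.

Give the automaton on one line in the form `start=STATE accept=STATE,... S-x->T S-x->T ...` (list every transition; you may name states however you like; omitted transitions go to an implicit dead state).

start=A accept=B A-0->B A-1->A B-0->C B-1->B C-0->C C-1->C

Count `0`s, saturating at 2: state A means no `0` yet, B means one `0` seen, C means more than one. Each `0` increments (capped at C); other symbols loop. Accept from {B}.
       0  1 
>  A   B  A 
 * B   C  B 
   C   C  C 
(> = start, * = accepting)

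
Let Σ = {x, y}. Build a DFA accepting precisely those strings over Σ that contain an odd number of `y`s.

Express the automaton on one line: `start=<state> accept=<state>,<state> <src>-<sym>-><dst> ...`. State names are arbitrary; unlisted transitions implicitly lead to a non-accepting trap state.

start=q0 accept=q1 q0-x->q0 q0-y->q1 q1-x->q1 q1-y->q0

The only thing that matters is how many `y`s have appeared, reduced mod 2. Use one state per residue: q0 for 0, …, q1 for 1. Reading `y` moves to the next residue; anything else stays put. q1 is accepting.
A 2-state machine:
        x   y  
>  q0   q0  q1 
 * q1   q1  q0 
(> = start, * = accepting)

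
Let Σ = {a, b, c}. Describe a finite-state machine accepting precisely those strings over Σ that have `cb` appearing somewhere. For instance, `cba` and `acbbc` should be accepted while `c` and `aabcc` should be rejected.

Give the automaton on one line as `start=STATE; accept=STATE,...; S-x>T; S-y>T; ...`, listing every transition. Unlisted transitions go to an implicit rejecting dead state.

States q0..q1 record the length of the longest prefix of `cb` that matches the current input suffix. Reaching q2 means `cb` has been seen, and we stay there forever. Accept from q2.
With 3 states:
        a   b   c  
>  q0   q0  q0  q1 
   q1   q0  q2  q1 
 * q2   q2  q2  q2 
(> = start, * = accepting)

start=q0; accept=q2; q0-a>q0; q0-b>q0; q0-c>q1; q1-a>q0; q1-b>q2; q1-c>q1; q2-a>q2; q2-b>q2; q2-c>q2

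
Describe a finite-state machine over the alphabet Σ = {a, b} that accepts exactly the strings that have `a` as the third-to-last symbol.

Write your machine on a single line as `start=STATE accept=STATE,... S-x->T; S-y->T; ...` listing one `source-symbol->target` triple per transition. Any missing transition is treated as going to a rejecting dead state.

Because acceptance depends on a position counted from the end, the machine has to buffer the most recent 3 symbols. Make each state the string of the last up-to-3 symbols read; on input `x` shift the window left and append `x`. Accept when the buffered window has length 3 and begins with `a`.
With 15 states:
          a    b  
>  s0     s1   s2 
   s1     s3   s4 
   s2     s5   s6 
   s3     s7   s8 
   s4     s9  s10 
   s5    s11  s12 
   s6    s13  s14 
 * s7     s7   s8 
 * s8     s9  s10 
 * s9    s11  s12 
 * s10   s13  s14 
   s11    s7   s8 
   s12    s9  s10 
   s13   s11  s12 
   s14   s13  s14 
(> = start, * = accepting)

start=s0; accept=s7,s8,s9,s10; s0-a->s1; s0-b->s2; s1-a->s3; s1-b->s4; s2-a->s5; s2-b->s6; s3-a->s7; s3-b->s8; s4-a->s9; s4-b->s10; s5-a->s11; s5-b->s12; s6-a->s13; s6-b->s14; s7-a->s7; s7-b->s8; s8-a->s9; s8-b->s10; s9-a->s11; s9-b->s12; s10-a->s13; s10-b->s14; s11-a->s7; s11-b->s8; s12-a->s9; s12-b->s10; s13-a->s11; s13-b->s12; s14-a->s13; s14-b->s14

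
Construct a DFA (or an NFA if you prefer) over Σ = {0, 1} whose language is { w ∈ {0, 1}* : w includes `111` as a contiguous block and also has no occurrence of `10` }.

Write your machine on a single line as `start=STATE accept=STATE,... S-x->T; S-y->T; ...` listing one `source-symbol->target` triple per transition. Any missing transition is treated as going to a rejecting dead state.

start=s0; accept=s5; s0-0->s0; s0-1->s1; s1-0->s2; s1-1->s3; s2-0->s2; s2-1->s4; s3-0->s2; s3-1->s5; s4-0->s2; s4-1->s6; s5-0->s7; s5-1->s5; s6-0->s2; s6-1->s7; s7-0->s7; s7-1->s7

Build one automaton per condition and run them in lockstep. The first has 4 states tracking whether and how much of `111` has been seen; the second has 3 states tracking partial matches of the forbidden pattern `10`. A product state is a pair (one from each), accepting exactly when both do.
8 states suffice.
        0   1  
>  s0   s0  s1 
   s1   s2  s3 
   s2   s2  s4 
   s3   s2  s5 
   s4   s2  s6 
 * s5   s7  s5 
   s6   s2  s7 
   s7   s7  s7 
(> = start, * = accepting)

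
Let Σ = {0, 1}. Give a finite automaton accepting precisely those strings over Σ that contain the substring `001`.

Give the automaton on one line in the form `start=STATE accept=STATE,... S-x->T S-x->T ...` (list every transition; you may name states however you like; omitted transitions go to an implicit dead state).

start=A accept=D A-0->B A-1->A B-0->C B-1->A C-0->C C-1->D D-0->D D-1->D

Track how much of `001` has been matched so far: state A is no progress, D is the absorbing accept state reached once `001` has occurred. Intermediate states record partial matches; on a mismatch, fall back to the longest reusable overlap.
       0  1 
>  A   B  A 
   B   C  A 
   C   C  D 
 * D   D  D 
(> = start, * = accepting)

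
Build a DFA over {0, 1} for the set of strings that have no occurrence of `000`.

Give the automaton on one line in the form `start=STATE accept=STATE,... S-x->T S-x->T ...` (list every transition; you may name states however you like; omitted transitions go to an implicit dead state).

start=s0 accept=s0,s1,s2 s0-0->s1 s0-1->s0 s1-0->s2 s1-1->s0 s2-0->s3 s2-1->s0 s3-0->s3 s3-1->s3

This is the complement of 'contains `000`'. Use the same substring-matching states — s0 through s3 holding how much of `000` has just been matched — but flip the accepting set: everything except the trap s3 accepts.
4 states suffice.
        0   1  
>* s0   s1  s0 
 * s1   s2  s0 
 * s2   s3  s0 
   s3   s3  s3 
(> = start, * = accepting)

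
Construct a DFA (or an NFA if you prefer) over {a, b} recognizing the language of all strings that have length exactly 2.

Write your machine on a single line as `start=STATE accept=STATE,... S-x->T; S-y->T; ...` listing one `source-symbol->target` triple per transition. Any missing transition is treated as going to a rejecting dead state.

Count input length up to 3: every symbol moves from q0 toward q3, which means 'more than 2' and absorbs. Accept from {q2}.
With 4 states:
        a   b  
>  q0   q1  q1 
   q1   q2  q2 
 * q2   q3  q3 
   q3   q3  q3 
(> = start, * = accepting)

start=q0; accept=q2; q0-a->q1; q0-b->q1; q1-a->q2; q1-b->q2; q2-a->q3; q2-b->q3; q3-a->q3; q3-b->q3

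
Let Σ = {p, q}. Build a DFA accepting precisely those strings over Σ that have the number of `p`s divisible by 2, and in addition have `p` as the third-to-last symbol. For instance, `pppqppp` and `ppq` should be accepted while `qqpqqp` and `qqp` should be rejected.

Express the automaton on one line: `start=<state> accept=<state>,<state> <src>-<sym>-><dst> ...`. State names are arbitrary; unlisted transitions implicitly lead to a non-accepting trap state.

Handle the two conditions separately and then intersect. The first has 2 states tracking the count of `p`s modulo 2; the second has 15 states tracking the last 3 symbols read. A product state is a pair (one from each), accepting exactly when both do. Minimizing collapses redundant product states.
With 12 states:
       p  q 
>  A   B  A 
   B   C  D 
   C   E  F 
   D   G  H 
   E   I  D 
 * F   B  J 
 * G   E  K 
   H   L  H 
 * I   E  F 
 * J   B  A 
   K   B  J 
   L   E  K 
(> = start, * = accepting)

start=A accept=F,G,I,J A-p->B A-q->A B-p->C B-q->D C-p->E C-q->F D-p->G D-q->H E-p->I E-q->D F-p->B F-q->J G-p->E G-q->K H-p->L H-q->H I-p->E I-q->F J-p->B J-q->A K-p->B K-q->J L-p->E L-q->K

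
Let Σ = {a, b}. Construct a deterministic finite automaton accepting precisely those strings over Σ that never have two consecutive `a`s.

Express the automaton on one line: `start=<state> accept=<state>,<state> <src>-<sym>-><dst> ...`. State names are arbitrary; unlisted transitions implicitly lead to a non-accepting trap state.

start=q0 accept=q0,q1 q0-a->q1 q0-b->q0 q1-a->q2 q1-b->q0 q2-a->q2 q2-b->q2

This is the complement of 'contains `aa`'. Use the same substring-matching states — q0 through q2 holding how much of `aa` has just been matched — but flip the accepting set: everything except the trap q2 accepts.
A 3-state machine:
        a   b  
>* q0   q1  q0 
 * q1   q2  q0 
   q2   q2  q2 
(> = start, * = accepting)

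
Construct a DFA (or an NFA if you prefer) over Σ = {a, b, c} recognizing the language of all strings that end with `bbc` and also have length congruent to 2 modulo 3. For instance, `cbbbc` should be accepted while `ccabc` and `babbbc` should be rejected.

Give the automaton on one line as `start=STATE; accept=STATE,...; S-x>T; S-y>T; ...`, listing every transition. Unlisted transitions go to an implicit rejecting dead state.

start=q0; accept=q11; q0-a>q1; q0-b>q2; q0-c>q1; q1-a>q3; q1-b>q4; q1-c>q3; q2-a>q3; q2-b>q5; q2-c>q3; q3-a>q0; q3-b>q6; q3-c>q0; q4-a>q0; q4-b>q7; q4-c>q0; q5-a>q0; q5-b>q7; q5-c>q8; q6-a>q1; q6-b>q9; q6-c>q1; q7-a>q1; q7-b>q9; q7-c>q10; q8-a>q1; q8-b>q2; q8-c>q1; q9-a>q3; q9-b>q5; q9-c>q11; q10-a>q3; q10-b>q4; q10-c>q3; q11-a>q0; q11-b>q6; q11-c>q0

Run two small machines in parallel and take their product. One (4 states) tracks how much of the suffix `bbc` has currently been matched; the other (3 states) tracks the input length modulo 3. Each combined state is a pair, one component from each; accept when both components accept.
A 12-state machine:
          a    b    c  
>  q0     q1   q2   q1 
   q1     q3   q4   q3 
   q2     q3   q5   q3 
   q3     q0   q6   q0 
   q4     q0   q7   q0 
   q5     q0   q7   q8 
   q6     q1   q9   q1 
   q7     q1   q9  q10 
   q8     q1   q2   q1 
   q9     q3   q5  q11 
   q10    q3   q4   q3 
 * q11    q0   q6   q0 
(> = start, * = accepting)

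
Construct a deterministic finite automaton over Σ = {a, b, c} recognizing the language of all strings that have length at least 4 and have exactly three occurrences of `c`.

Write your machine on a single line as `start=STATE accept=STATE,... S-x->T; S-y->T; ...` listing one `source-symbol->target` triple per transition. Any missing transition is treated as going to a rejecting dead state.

Run two small machines in parallel and take their product. The first has 6 states tracking the input length, saturating at 5; the second has 5 states tracking the count of `c`s, saturating at 4. A product state is a pair (one from each), accepting exactly when both do.
          a    b    c  
>  s0     s1   s1   s2 
   s1     s3   s3   s4 
   s2     s4   s4   s5 
   s3     s6   s6   s7 
   s4     s7   s7   s8 
   s5     s8   s8   s9 
   s6    s10  s10  s11 
   s7    s11  s11  s12 
   s8    s12  s12  s13 
   s9    s13  s13  s14 
   s10   s15  s15  s16 
   s11   s16  s16  s17 
   s12   s17  s17  s18 
 * s13   s18  s18  s19 
   s14   s19  s19  s19 
   s15   s15  s15  s16 
   s16   s16  s16  s17 
   s17   s17  s17  s18 
 * s18   s18  s18  s19 
   s19   s19  s19  s19 
(> = start, * = accepting)

start=s0; accept=s13,s18; s0-a->s1; s0-b->s1; s0-c->s2; s1-a->s3; s1-b->s3; s1-c->s4; s2-a->s4; s2-b->s4; s2-c->s5; s3-a->s6; s3-b->s6; s3-c->s7; s4-a->s7; s4-b->s7; s4-c->s8; s5-a->s8; s5-b->s8; s5-c->s9; s6-a->s10; s6-b->s10; s6-c->s11; s7-a->s11; s7-b->s11; s7-c->s12; s8-a->s12; s8-b->s12; s8-c->s13; s9-a->s13; s9-b->s13; s9-c->s14; s10-a->s15; s10-b->s15; s10-c->s16; s11-a->s16; s11-b->s16; s11-c->s17; s12-a->s17; s12-b->s17; s12-c->s18; s13-a->s18; s13-b->s18; s13-c->s19; s14-a->s19; s14-b->s19; s14-c->s19; s15-a->s15; s15-b->s15; s15-c->s16; s16-a->s16; s16-b->s16; s16-c->s17; s17-a->s17; s17-b->s17; s17-c->s18; s18-a->s18; s18-b->s18; s18-c->s19; s19-a->s19; s19-b->s19; s19-c->s19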